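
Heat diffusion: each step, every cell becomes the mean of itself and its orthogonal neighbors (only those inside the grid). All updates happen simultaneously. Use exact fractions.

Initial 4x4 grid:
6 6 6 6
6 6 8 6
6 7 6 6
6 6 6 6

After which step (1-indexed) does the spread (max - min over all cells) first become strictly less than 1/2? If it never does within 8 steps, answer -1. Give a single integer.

Step 1: max=33/5, min=6, spread=3/5
Step 2: max=163/25, min=6, spread=13/25
Step 3: max=3803/600, min=2207/360, spread=187/900
  -> spread < 1/2 first at step 3
Step 4: max=94853/15000, min=14791/2400, spread=9637/60000
Step 5: max=212267/33750, min=2002553/324000, spread=176051/1620000
Step 6: max=7639133/1215000, min=60263147/9720000, spread=849917/9720000
Step 7: max=914682317/145800000, min=1807986227/291600000, spread=21378407/291600000
Step 8: max=13711828729/2187000000, min=54307242719/8748000000, spread=540072197/8748000000

Answer: 3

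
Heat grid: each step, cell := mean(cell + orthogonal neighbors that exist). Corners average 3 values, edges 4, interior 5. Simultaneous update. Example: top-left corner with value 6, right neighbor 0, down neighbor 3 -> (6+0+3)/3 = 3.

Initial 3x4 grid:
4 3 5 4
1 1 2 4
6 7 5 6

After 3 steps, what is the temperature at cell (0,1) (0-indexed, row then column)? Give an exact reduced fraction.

Step 1: cell (0,1) = 13/4
Step 2: cell (0,1) = 733/240
Step 3: cell (0,1) = 23557/7200
Full grid after step 3:
  6703/2160 23557/7200 25847/7200 8459/2160
  12451/3600 10693/3000 11713/3000 14881/3600
  8443/2160 29557/7200 10349/2400 357/80

Answer: 23557/7200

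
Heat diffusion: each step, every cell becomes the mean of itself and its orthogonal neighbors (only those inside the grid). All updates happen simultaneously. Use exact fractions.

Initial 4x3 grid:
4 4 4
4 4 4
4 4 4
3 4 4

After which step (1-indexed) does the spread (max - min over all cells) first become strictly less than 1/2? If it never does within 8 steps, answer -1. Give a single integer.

Answer: 1

Derivation:
Step 1: max=4, min=11/3, spread=1/3
  -> spread < 1/2 first at step 1
Step 2: max=4, min=67/18, spread=5/18
Step 3: max=4, min=823/216, spread=41/216
Step 4: max=4, min=99463/25920, spread=4217/25920
Step 5: max=28721/7200, min=6011651/1555200, spread=38417/311040
Step 6: max=573403/144000, min=362047789/93312000, spread=1903471/18662400
Step 7: max=17164241/4320000, min=21793890911/5598720000, spread=18038617/223948800
Step 8: max=1542273241/388800000, min=1310424617149/335923200000, spread=883978523/13436928000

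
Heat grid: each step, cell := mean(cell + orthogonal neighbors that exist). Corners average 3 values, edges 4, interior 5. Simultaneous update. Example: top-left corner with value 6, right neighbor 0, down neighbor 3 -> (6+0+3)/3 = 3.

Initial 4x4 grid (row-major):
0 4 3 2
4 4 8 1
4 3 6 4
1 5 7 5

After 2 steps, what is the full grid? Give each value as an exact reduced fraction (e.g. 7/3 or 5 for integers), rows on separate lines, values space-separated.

Answer: 101/36 107/30 67/20 10/3
199/60 383/100 113/25 283/80
103/30 108/25 483/100 1121/240
31/9 1049/240 1241/240 181/36

Derivation:
After step 1:
  8/3 11/4 17/4 2
  3 23/5 22/5 15/4
  3 22/5 28/5 4
  10/3 4 23/4 16/3
After step 2:
  101/36 107/30 67/20 10/3
  199/60 383/100 113/25 283/80
  103/30 108/25 483/100 1121/240
  31/9 1049/240 1241/240 181/36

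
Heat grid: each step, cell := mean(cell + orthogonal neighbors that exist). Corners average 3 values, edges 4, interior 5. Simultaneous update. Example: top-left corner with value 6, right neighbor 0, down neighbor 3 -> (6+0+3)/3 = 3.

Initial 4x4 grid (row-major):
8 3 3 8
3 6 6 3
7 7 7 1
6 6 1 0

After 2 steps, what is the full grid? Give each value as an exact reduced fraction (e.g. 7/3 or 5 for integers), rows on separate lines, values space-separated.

After step 1:
  14/3 5 5 14/3
  6 5 5 9/2
  23/4 33/5 22/5 11/4
  19/3 5 7/2 2/3
After step 2:
  47/9 59/12 59/12 85/18
  257/48 138/25 239/50 203/48
  1481/240 107/20 89/20 739/240
  205/36 643/120 407/120 83/36

Answer: 47/9 59/12 59/12 85/18
257/48 138/25 239/50 203/48
1481/240 107/20 89/20 739/240
205/36 643/120 407/120 83/36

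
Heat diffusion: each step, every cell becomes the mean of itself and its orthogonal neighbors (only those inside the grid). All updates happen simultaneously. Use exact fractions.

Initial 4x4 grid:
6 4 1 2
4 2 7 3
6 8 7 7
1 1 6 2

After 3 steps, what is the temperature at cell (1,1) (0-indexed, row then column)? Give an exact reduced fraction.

Answer: 6931/1500

Derivation:
Step 1: cell (1,1) = 5
Step 2: cell (1,1) = 431/100
Step 3: cell (1,1) = 6931/1500
Full grid after step 3:
  467/108 28333/7200 1867/480 503/144
  31243/7200 6931/1500 8453/2000 1051/240
  32083/7200 26851/6000 5049/1000 5623/1200
  8533/2160 4001/900 459/100 359/72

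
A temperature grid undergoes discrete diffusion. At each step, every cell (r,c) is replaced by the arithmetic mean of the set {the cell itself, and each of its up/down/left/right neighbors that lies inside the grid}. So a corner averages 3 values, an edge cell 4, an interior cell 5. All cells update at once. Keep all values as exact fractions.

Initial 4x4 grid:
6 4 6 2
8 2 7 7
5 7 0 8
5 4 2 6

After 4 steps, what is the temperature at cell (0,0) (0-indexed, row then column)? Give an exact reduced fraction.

Step 1: cell (0,0) = 6
Step 2: cell (0,0) = 21/4
Step 3: cell (0,0) = 433/80
Step 4: cell (0,0) = 37249/7200
Full grid after step 4:
  37249/7200 41127/8000 39591/8000 18361/3600
  188249/36000 58937/12000 149923/30000 356699/72000
  528587/108000 218719/45000 834983/180000 1058081/216000
  3911/810 488657/108000 498073/108000 299033/64800

Answer: 37249/7200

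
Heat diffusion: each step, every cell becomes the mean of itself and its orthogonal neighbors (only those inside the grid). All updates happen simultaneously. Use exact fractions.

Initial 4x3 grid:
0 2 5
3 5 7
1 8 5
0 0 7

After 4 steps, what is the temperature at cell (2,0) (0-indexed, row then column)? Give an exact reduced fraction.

Step 1: cell (2,0) = 3
Step 2: cell (2,0) = 563/240
Step 3: cell (2,0) = 21863/7200
Step 4: cell (2,0) = 659921/216000
Full grid after step 4:
  202783/64800 813731/216000 274933/64800
  699841/216000 170567/45000 983341/216000
  659921/216000 1401211/360000 317807/72000
  399691/129600 3073169/864000 61799/14400

Answer: 659921/216000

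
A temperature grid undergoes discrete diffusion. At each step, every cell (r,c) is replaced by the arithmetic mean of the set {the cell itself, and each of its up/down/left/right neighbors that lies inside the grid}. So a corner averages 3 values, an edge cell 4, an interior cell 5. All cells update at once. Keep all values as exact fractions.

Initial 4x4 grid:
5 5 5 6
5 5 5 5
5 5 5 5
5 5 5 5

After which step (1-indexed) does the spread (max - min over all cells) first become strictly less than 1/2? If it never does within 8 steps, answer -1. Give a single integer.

Answer: 1

Derivation:
Step 1: max=16/3, min=5, spread=1/3
  -> spread < 1/2 first at step 1
Step 2: max=95/18, min=5, spread=5/18
Step 3: max=1121/216, min=5, spread=41/216
Step 4: max=33443/6480, min=5, spread=1043/6480
Step 5: max=997553/194400, min=5, spread=25553/194400
Step 6: max=29831459/5832000, min=90079/18000, spread=645863/5832000
Step 7: max=892441691/174960000, min=600971/120000, spread=16225973/174960000
Step 8: max=26721477983/5248800000, min=270701/54000, spread=409340783/5248800000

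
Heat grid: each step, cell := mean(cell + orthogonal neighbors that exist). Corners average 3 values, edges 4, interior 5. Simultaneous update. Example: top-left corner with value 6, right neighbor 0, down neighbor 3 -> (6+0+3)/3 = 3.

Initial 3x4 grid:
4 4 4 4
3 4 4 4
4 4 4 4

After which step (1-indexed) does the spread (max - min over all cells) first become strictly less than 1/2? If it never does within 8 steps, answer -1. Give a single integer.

Step 1: max=4, min=11/3, spread=1/3
  -> spread < 1/2 first at step 1
Step 2: max=4, min=893/240, spread=67/240
Step 3: max=4, min=8203/2160, spread=437/2160
Step 4: max=3991/1000, min=3298469/864000, spread=29951/172800
Step 5: max=13421/3375, min=29888179/7776000, spread=206761/1555200
Step 6: max=21434329/5400000, min=11985404429/3110400000, spread=14430763/124416000
Step 7: max=1710347273/432000000, min=721388258311/186624000000, spread=139854109/1492992000
Step 8: max=153668771023/38880000000, min=43367288109749/11197440000000, spread=7114543559/89579520000

Answer: 1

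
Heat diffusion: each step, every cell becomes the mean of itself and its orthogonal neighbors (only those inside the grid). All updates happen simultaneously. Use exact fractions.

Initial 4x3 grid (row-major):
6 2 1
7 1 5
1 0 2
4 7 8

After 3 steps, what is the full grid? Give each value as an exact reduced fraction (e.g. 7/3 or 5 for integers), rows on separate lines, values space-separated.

Answer: 515/144 22057/7200 625/216
2683/800 19171/6000 2609/900
8509/2400 10163/3000 13001/3600
1357/360 58079/14400 8887/2160

Derivation:
After step 1:
  5 5/2 8/3
  15/4 3 9/4
  3 11/5 15/4
  4 19/4 17/3
After step 2:
  15/4 79/24 89/36
  59/16 137/50 35/12
  259/80 167/50 52/15
  47/12 997/240 85/18
After step 3:
  515/144 22057/7200 625/216
  2683/800 19171/6000 2609/900
  8509/2400 10163/3000 13001/3600
  1357/360 58079/14400 8887/2160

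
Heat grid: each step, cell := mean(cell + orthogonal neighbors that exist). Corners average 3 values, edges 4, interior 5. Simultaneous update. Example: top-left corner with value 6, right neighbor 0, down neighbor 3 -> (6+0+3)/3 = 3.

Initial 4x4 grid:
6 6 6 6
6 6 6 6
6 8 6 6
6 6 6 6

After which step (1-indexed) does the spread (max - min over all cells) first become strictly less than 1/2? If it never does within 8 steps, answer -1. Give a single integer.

Step 1: max=13/2, min=6, spread=1/2
Step 2: max=161/25, min=6, spread=11/25
  -> spread < 1/2 first at step 2
Step 3: max=7567/1200, min=6, spread=367/1200
Step 4: max=33971/5400, min=1813/300, spread=1337/5400
Step 5: max=1013669/162000, min=54469/9000, spread=33227/162000
Step 6: max=30374327/4860000, min=328049/54000, spread=849917/4860000
Step 7: max=908514347/145800000, min=4928533/810000, spread=21378407/145800000
Step 8: max=27210462371/4374000000, min=1481688343/243000000, spread=540072197/4374000000

Answer: 2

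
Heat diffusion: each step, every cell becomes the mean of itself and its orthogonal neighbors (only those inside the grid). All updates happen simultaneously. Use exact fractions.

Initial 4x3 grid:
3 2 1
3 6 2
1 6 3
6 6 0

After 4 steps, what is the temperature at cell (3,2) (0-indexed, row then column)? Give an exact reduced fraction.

Answer: 9763/2700

Derivation:
Step 1: cell (3,2) = 3
Step 2: cell (3,2) = 41/12
Step 3: cell (3,2) = 287/80
Step 4: cell (3,2) = 9763/2700
Full grid after step 4:
  204847/64800 648299/216000 187897/64800
  740389/216000 296641/90000 668389/216000
  822149/216000 654557/180000 246883/72000
  128731/32400 1658143/432000 9763/2700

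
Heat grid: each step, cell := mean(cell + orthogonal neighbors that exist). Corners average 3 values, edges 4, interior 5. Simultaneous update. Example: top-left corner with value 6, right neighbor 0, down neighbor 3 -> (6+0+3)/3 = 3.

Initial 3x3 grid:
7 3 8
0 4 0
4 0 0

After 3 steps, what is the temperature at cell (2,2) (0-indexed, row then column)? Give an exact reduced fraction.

Answer: 73/45

Derivation:
Step 1: cell (2,2) = 0
Step 2: cell (2,2) = 5/3
Step 3: cell (2,2) = 73/45
Full grid after step 3:
  7289/2160 2971/800 3437/1080
  43703/14400 14711/6000 4891/1800
  4319/2160 7507/3600 73/45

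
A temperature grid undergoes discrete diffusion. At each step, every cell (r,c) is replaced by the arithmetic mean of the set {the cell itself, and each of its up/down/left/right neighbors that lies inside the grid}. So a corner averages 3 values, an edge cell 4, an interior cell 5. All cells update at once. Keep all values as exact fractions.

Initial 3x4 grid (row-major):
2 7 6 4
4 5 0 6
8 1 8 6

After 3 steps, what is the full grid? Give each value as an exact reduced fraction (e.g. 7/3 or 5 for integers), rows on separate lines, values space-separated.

Answer: 1183/270 33419/7200 31949/7200 2113/432
66563/14400 25807/6000 4837/1000 5599/1200
599/135 34319/7200 33049/7200 2201/432

Derivation:
After step 1:
  13/3 5 17/4 16/3
  19/4 17/5 5 4
  13/3 11/2 15/4 20/3
After step 2:
  169/36 1019/240 235/48 163/36
  1009/240 473/100 102/25 21/4
  175/36 1019/240 251/48 173/36
After step 3:
  1183/270 33419/7200 31949/7200 2113/432
  66563/14400 25807/6000 4837/1000 5599/1200
  599/135 34319/7200 33049/7200 2201/432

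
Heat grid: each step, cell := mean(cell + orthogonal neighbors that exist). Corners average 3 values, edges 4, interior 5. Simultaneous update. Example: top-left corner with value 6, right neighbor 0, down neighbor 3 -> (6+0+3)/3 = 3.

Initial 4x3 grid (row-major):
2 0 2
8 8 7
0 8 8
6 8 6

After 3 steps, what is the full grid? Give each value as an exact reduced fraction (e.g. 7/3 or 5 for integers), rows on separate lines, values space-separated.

Answer: 557/135 15163/3600 1637/360
2141/450 15709/3000 6551/1200
5027/900 6033/1000 23533/3600
3121/540 7721/1200 7327/1080

Derivation:
After step 1:
  10/3 3 3
  9/2 31/5 25/4
  11/2 32/5 29/4
  14/3 7 22/3
After step 2:
  65/18 233/60 49/12
  293/60 527/100 227/40
  79/15 647/100 817/120
  103/18 127/20 259/36
After step 3:
  557/135 15163/3600 1637/360
  2141/450 15709/3000 6551/1200
  5027/900 6033/1000 23533/3600
  3121/540 7721/1200 7327/1080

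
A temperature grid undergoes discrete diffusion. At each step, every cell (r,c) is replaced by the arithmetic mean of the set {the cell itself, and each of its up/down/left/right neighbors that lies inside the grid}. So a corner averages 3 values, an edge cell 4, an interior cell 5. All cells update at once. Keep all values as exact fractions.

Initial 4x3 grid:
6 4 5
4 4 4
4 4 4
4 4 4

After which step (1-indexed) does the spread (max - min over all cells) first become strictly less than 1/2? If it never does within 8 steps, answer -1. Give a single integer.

Answer: 3

Derivation:
Step 1: max=19/4, min=4, spread=3/4
Step 2: max=167/36, min=4, spread=23/36
Step 3: max=1925/432, min=4, spread=197/432
  -> spread < 1/2 first at step 3
Step 4: max=114481/25920, min=1159/288, spread=10171/25920
Step 5: max=6776747/1555200, min=6079/1500, spread=2370199/7776000
Step 6: max=404008633/93312000, min=5278369/1296000, spread=4793213/18662400
Step 7: max=24082787267/5598720000, min=159216743/38880000, spread=46223051/223948800
Step 8: max=1438760148553/335923200000, min=1598324027/388800000, spread=2312327569/13436928000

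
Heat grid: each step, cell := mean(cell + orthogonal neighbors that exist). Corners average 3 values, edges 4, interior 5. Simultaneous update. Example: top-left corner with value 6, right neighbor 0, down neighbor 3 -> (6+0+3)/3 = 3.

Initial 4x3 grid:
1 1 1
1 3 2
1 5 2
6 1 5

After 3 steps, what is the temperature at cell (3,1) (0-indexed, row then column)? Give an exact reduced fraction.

Step 1: cell (3,1) = 17/4
Step 2: cell (3,1) = 719/240
Step 3: cell (3,1) = 46861/14400
Full grid after step 3:
  1183/720 11633/7200 493/270
  1557/800 13229/6000 7669/3600
  19873/7200 7927/3000 1303/450
  1591/540 46861/14400 6559/2160

Answer: 46861/14400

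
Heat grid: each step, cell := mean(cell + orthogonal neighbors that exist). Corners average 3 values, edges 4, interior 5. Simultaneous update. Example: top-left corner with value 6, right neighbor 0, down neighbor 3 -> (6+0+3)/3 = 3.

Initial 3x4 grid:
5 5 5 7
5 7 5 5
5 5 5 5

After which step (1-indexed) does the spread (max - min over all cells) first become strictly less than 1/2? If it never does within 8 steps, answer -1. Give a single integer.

Answer: 2

Derivation:
Step 1: max=17/3, min=5, spread=2/3
Step 2: max=50/9, min=31/6, spread=7/18
  -> spread < 1/2 first at step 2
Step 3: max=5927/1080, min=6293/1200, spread=2633/10800
Step 4: max=293479/54000, min=190261/36000, spread=647/4320
Step 5: max=21054617/3888000, min=6866539/1296000, spread=455/3888
Step 6: max=1258024603/233280000, min=413139101/77760000, spread=186073/2332800
Step 7: max=75344837177/13996800000, min=24809418559/4665600000, spread=1833163/27993600
Step 8: max=4512415033243/839808000000, min=1490670609581/279936000000, spread=80806409/1679616000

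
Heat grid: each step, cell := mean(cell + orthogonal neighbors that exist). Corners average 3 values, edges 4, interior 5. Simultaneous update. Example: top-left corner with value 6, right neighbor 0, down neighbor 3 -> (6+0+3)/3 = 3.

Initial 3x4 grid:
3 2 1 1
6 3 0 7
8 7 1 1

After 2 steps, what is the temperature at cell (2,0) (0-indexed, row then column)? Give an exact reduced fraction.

Answer: 67/12

Derivation:
Step 1: cell (2,0) = 7
Step 2: cell (2,0) = 67/12
Full grid after step 2:
  131/36 631/240 173/80 25/12
  289/60 18/5 23/10 213/80
  67/12 22/5 31/10 5/2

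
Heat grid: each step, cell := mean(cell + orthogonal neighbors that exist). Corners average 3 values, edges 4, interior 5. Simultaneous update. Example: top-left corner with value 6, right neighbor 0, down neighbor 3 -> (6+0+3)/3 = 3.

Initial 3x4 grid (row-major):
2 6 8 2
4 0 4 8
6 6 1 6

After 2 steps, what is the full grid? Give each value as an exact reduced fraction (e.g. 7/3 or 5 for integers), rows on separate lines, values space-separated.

Answer: 11/3 17/4 24/5 16/3
49/12 369/100 449/100 101/20
139/36 101/24 167/40 19/4

Derivation:
After step 1:
  4 4 5 6
  3 4 21/5 5
  16/3 13/4 17/4 5
After step 2:
  11/3 17/4 24/5 16/3
  49/12 369/100 449/100 101/20
  139/36 101/24 167/40 19/4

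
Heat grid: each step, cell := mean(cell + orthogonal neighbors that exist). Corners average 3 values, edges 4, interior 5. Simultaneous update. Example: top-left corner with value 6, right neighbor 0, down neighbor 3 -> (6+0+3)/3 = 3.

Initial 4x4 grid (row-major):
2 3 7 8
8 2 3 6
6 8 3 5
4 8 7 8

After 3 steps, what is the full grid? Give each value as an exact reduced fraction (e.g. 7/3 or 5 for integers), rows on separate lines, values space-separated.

Answer: 9803/2160 32489/7200 4073/800 3949/720
8651/1800 5929/1200 10147/2000 1663/300
1139/200 10933/2000 33691/6000 5141/900
4363/720 14753/2400 43243/7200 13117/2160

Derivation:
After step 1:
  13/3 7/2 21/4 7
  9/2 24/5 21/5 11/2
  13/2 27/5 26/5 11/2
  6 27/4 13/2 20/3
After step 2:
  37/9 1073/240 399/80 71/12
  151/30 112/25 499/100 111/20
  28/5 573/100 134/25 343/60
  77/12 493/80 1507/240 56/9
After step 3:
  9803/2160 32489/7200 4073/800 3949/720
  8651/1800 5929/1200 10147/2000 1663/300
  1139/200 10933/2000 33691/6000 5141/900
  4363/720 14753/2400 43243/7200 13117/2160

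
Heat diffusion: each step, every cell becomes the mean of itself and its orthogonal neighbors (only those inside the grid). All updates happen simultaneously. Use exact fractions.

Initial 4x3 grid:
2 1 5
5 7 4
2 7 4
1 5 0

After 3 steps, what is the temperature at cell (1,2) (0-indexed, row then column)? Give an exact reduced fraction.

Answer: 30503/7200

Derivation:
Step 1: cell (1,2) = 5
Step 2: cell (1,2) = 1013/240
Step 3: cell (1,2) = 30503/7200
Full grid after step 3:
  3929/1080 6259/1600 4279/1080
  28153/7200 8113/2000 30503/7200
  26983/7200 24169/6000 9511/2400
  95/27 50921/14400 11/3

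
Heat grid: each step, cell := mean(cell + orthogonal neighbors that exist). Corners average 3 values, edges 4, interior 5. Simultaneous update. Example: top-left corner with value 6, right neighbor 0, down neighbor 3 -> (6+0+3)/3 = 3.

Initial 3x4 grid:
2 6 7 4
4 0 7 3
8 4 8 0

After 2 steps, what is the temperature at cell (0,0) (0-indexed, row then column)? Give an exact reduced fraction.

Step 1: cell (0,0) = 4
Step 2: cell (0,0) = 15/4
Full grid after step 2:
  15/4 359/80 233/48 85/18
  511/120 429/100 469/100 101/24
  83/18 1157/240 221/48 143/36

Answer: 15/4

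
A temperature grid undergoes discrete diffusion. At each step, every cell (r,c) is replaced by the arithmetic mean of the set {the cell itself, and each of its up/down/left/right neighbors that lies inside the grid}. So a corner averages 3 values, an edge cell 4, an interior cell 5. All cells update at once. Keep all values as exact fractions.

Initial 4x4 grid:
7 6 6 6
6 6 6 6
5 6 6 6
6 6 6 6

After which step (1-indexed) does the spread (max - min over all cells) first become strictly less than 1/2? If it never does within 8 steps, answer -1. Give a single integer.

Step 1: max=19/3, min=17/3, spread=2/3
Step 2: max=223/36, min=1393/240, spread=281/720
  -> spread < 1/2 first at step 2
Step 3: max=661/108, min=12583/2160, spread=637/2160
Step 4: max=98447/16200, min=380293/64800, spread=2699/12960
Step 5: max=2941559/486000, min=11451919/1944000, spread=314317/1944000
Step 6: max=234731287/38880000, min=344778301/58320000, spread=14637259/116640000
Step 7: max=35143891343/5832000000, min=10368042703/1749600000, spread=1751246999/17496000000
Step 8: max=350998812857/58320000000, min=311654222293/52488000000, spread=42447092783/524880000000

Answer: 2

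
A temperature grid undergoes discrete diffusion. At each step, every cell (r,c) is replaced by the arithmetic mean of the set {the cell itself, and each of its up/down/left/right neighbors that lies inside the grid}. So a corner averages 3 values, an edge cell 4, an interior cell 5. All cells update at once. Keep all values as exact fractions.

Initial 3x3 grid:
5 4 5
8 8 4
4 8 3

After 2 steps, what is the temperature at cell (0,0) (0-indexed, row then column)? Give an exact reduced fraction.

Answer: 209/36

Derivation:
Step 1: cell (0,0) = 17/3
Step 2: cell (0,0) = 209/36
Full grid after step 2:
  209/36 219/40 89/18
  1499/240 289/50 311/60
  56/9 1429/240 21/4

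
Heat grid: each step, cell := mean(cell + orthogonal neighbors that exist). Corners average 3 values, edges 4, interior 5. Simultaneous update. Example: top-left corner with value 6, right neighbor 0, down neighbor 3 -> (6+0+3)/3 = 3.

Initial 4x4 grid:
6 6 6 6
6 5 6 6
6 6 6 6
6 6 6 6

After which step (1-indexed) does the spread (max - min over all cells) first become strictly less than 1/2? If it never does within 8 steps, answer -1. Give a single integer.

Answer: 1

Derivation:
Step 1: max=6, min=23/4, spread=1/4
  -> spread < 1/2 first at step 1
Step 2: max=6, min=289/50, spread=11/50
Step 3: max=6, min=14033/2400, spread=367/2400
Step 4: max=3587/600, min=63229/10800, spread=1337/10800
Step 5: max=107531/18000, min=1902331/324000, spread=33227/324000
Step 6: max=643951/108000, min=57105673/9720000, spread=849917/9720000
Step 7: max=9651467/1620000, min=1715885653/291600000, spread=21378407/291600000
Step 8: max=2892311657/486000000, min=51521537629/8748000000, spread=540072197/8748000000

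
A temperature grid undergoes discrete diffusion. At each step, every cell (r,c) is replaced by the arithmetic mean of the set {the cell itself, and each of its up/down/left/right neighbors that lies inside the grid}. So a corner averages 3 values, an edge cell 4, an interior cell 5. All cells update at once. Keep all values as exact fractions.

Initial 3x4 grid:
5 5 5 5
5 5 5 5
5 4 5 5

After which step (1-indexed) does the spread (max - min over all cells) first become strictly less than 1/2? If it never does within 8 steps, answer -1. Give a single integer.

Answer: 1

Derivation:
Step 1: max=5, min=14/3, spread=1/3
  -> spread < 1/2 first at step 1
Step 2: max=5, min=569/120, spread=31/120
Step 3: max=5, min=5189/1080, spread=211/1080
Step 4: max=8953/1800, min=523103/108000, spread=14077/108000
Step 5: max=536317/108000, min=4719593/972000, spread=5363/48600
Step 6: max=297131/60000, min=142059191/29160000, spread=93859/1166400
Step 7: max=480663533/97200000, min=8537725519/1749600000, spread=4568723/69984000
Step 8: max=14398381111/2916000000, min=513099564371/104976000000, spread=8387449/167961600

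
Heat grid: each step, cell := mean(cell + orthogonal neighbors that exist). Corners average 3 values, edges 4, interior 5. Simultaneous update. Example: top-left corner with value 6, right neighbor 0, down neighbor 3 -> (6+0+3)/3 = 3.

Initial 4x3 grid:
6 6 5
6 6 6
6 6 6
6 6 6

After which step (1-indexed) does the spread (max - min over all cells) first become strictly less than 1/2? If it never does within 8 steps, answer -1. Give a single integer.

Step 1: max=6, min=17/3, spread=1/3
  -> spread < 1/2 first at step 1
Step 2: max=6, min=103/18, spread=5/18
Step 3: max=6, min=1255/216, spread=41/216
Step 4: max=6, min=151303/25920, spread=4217/25920
Step 5: max=43121/7200, min=9122051/1555200, spread=38417/311040
Step 6: max=861403/144000, min=548671789/93312000, spread=1903471/18662400
Step 7: max=25804241/4320000, min=32991330911/5598720000, spread=18038617/223948800
Step 8: max=2319873241/388800000, min=1982271017149/335923200000, spread=883978523/13436928000

Answer: 1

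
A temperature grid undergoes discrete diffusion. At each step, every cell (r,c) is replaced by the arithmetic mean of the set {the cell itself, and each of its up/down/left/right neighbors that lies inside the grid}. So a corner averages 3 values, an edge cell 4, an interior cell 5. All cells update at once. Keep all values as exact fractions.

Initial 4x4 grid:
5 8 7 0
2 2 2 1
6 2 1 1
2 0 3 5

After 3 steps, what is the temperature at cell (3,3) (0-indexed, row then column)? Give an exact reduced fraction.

Answer: 197/90

Derivation:
Step 1: cell (3,3) = 3
Step 2: cell (3,3) = 29/12
Step 3: cell (3,3) = 197/90
Full grid after step 3:
  173/40 1973/480 24211/7200 6091/2160
  1781/480 3327/1000 16813/6000 8303/3600
  20707/7200 15757/6000 282/125 2581/1200
  5467/2160 8351/3600 2701/1200 197/90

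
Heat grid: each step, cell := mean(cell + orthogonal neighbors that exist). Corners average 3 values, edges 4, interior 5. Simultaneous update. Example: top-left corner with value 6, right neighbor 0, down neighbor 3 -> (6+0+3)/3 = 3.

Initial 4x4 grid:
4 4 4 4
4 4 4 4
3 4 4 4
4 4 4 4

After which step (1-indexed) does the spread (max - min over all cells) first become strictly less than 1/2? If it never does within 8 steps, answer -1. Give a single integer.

Step 1: max=4, min=11/3, spread=1/3
  -> spread < 1/2 first at step 1
Step 2: max=4, min=449/120, spread=31/120
Step 3: max=4, min=4109/1080, spread=211/1080
Step 4: max=4, min=415157/108000, spread=16843/108000
Step 5: max=35921/9000, min=3749357/972000, spread=130111/972000
Step 6: max=2152841/540000, min=112997633/29160000, spread=3255781/29160000
Step 7: max=2148893/540000, min=3398846309/874800000, spread=82360351/874800000
Step 8: max=386293559/97200000, min=102224683109/26244000000, spread=2074577821/26244000000

Answer: 1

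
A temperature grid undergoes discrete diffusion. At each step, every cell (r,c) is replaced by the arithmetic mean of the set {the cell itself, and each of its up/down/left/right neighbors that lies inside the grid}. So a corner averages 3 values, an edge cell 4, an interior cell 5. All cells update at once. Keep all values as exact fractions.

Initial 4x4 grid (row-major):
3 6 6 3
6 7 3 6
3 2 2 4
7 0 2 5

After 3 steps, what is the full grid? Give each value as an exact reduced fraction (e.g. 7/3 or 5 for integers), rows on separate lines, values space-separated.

After step 1:
  5 11/2 9/2 5
  19/4 24/5 24/5 4
  9/2 14/5 13/5 17/4
  10/3 11/4 9/4 11/3
After step 2:
  61/12 99/20 99/20 9/2
  381/80 453/100 207/50 361/80
  923/240 349/100 167/50 871/240
  127/36 167/60 169/60 61/18
After step 3:
  3551/720 2927/600 927/200 1117/240
  10933/2400 8749/2000 8589/2000 10069/2400
  28127/7200 21587/6000 20899/6000 26767/7200
  7313/2160 2839/900 1387/450 7081/2160

Answer: 3551/720 2927/600 927/200 1117/240
10933/2400 8749/2000 8589/2000 10069/2400
28127/7200 21587/6000 20899/6000 26767/7200
7313/2160 2839/900 1387/450 7081/2160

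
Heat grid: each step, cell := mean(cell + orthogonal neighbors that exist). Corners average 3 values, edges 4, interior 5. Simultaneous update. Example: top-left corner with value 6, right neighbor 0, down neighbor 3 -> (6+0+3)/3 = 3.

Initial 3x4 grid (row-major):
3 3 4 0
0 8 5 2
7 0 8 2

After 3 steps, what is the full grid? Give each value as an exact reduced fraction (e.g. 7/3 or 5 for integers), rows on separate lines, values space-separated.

After step 1:
  2 9/2 3 2
  9/2 16/5 27/5 9/4
  7/3 23/4 15/4 4
After step 2:
  11/3 127/40 149/40 29/12
  361/120 467/100 88/25 273/80
  151/36 451/120 189/40 10/3
After step 3:
  197/60 4571/1200 3851/1200 2293/720
  27971/7200 10879/3000 8021/2000 5073/1600
  1973/540 15613/3600 4601/1200 2753/720

Answer: 197/60 4571/1200 3851/1200 2293/720
27971/7200 10879/3000 8021/2000 5073/1600
1973/540 15613/3600 4601/1200 2753/720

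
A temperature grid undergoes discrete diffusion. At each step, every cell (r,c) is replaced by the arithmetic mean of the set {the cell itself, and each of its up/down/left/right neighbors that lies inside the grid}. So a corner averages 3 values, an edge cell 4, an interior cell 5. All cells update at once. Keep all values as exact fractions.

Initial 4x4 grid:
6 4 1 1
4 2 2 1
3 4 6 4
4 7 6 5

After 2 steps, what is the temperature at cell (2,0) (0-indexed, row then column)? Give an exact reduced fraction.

Answer: 497/120

Derivation:
Step 1: cell (2,0) = 15/4
Step 2: cell (2,0) = 497/120
Full grid after step 2:
  35/9 787/240 173/80 5/3
  461/120 17/5 14/5 47/20
  497/120 21/5 106/25 77/20
  41/9 1219/240 413/80 5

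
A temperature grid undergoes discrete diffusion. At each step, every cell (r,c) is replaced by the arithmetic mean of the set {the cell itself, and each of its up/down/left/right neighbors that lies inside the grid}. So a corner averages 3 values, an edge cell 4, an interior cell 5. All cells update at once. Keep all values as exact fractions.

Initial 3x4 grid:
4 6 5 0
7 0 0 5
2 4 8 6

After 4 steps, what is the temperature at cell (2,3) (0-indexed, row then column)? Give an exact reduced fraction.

Answer: 104921/25920

Derivation:
Step 1: cell (2,3) = 19/3
Step 2: cell (2,3) = 163/36
Step 3: cell (2,3) = 9371/2160
Step 4: cell (2,3) = 104921/25920
Full grid after step 4:
  101347/25920 81061/21600 77363/21600 91181/25920
  226001/57600 91523/24000 269719/72000 658469/172800
  101327/25920 84761/21600 86813/21600 104921/25920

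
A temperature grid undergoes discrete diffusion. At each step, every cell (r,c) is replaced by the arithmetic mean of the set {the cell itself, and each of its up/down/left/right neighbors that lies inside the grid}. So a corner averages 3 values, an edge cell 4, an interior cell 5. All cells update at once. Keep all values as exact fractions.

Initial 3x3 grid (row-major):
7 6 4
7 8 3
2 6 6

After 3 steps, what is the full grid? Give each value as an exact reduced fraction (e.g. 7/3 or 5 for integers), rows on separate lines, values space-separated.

After step 1:
  20/3 25/4 13/3
  6 6 21/4
  5 11/2 5
After step 2:
  227/36 93/16 95/18
  71/12 29/5 247/48
  11/2 43/8 21/4
After step 3:
  2597/432 5567/960 1169/216
  2117/360 561/100 15461/2880
  403/72 877/160 757/144

Answer: 2597/432 5567/960 1169/216
2117/360 561/100 15461/2880
403/72 877/160 757/144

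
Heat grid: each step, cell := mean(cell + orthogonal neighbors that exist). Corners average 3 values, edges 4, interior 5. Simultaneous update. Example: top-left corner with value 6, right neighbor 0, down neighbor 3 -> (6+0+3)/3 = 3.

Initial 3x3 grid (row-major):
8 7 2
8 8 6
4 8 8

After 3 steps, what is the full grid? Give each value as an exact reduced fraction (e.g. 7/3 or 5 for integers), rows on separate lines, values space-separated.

Answer: 14929/2160 93713/14400 1501/240
24997/3600 40831/6000 11561/1800
3811/540 8249/1200 914/135

Derivation:
After step 1:
  23/3 25/4 5
  7 37/5 6
  20/3 7 22/3
After step 2:
  251/36 1579/240 23/4
  431/60 673/100 193/30
  62/9 71/10 61/9
After step 3:
  14929/2160 93713/14400 1501/240
  24997/3600 40831/6000 11561/1800
  3811/540 8249/1200 914/135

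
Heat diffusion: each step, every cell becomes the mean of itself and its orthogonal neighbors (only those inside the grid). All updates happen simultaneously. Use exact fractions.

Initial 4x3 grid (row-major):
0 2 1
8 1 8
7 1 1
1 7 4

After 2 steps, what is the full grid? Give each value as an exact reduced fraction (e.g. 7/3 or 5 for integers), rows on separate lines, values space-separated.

Answer: 25/9 3 89/36
187/48 303/100 167/48
333/80 92/25 273/80
25/6 313/80 43/12

Derivation:
After step 1:
  10/3 1 11/3
  4 4 11/4
  17/4 17/5 7/2
  5 13/4 4
After step 2:
  25/9 3 89/36
  187/48 303/100 167/48
  333/80 92/25 273/80
  25/6 313/80 43/12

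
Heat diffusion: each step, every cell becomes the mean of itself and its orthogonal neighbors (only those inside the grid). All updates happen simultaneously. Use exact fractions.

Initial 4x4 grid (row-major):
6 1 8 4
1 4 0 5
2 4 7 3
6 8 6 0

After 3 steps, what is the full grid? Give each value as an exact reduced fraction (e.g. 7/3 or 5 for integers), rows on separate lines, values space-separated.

Answer: 685/216 13769/3600 13649/3600 9283/2160
1633/450 10427/3000 25021/6000 27223/7200
179/45 26609/6000 1001/250 9781/2400
2083/432 6793/1440 11111/2400 4

Derivation:
After step 1:
  8/3 19/4 13/4 17/3
  13/4 2 24/5 3
  13/4 5 4 15/4
  16/3 6 21/4 3
After step 2:
  32/9 19/6 277/60 143/36
  67/24 99/25 341/100 1033/240
  101/24 81/20 114/25 55/16
  175/36 259/48 73/16 4
After step 3:
  685/216 13769/3600 13649/3600 9283/2160
  1633/450 10427/3000 25021/6000 27223/7200
  179/45 26609/6000 1001/250 9781/2400
  2083/432 6793/1440 11111/2400 4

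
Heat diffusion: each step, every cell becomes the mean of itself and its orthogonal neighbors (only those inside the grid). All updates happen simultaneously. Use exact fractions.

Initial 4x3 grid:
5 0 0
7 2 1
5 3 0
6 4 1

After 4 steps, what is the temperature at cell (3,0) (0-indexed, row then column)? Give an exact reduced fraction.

Step 1: cell (3,0) = 5
Step 2: cell (3,0) = 55/12
Step 3: cell (3,0) = 491/120
Step 4: cell (3,0) = 82213/21600
Full grid after step 4:
  132731/43200 2082737/864000 229693/129600
  30667/9000 946183/360000 207379/108000
  11099/3000 538579/180000 240689/108000
  82213/21600 1368221/432000 164389/64800

Answer: 82213/21600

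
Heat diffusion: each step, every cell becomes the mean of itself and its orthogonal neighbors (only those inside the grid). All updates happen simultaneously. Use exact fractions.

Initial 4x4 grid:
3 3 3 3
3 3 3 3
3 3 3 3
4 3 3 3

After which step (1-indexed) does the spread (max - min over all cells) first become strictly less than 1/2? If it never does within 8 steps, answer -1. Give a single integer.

Step 1: max=10/3, min=3, spread=1/3
  -> spread < 1/2 first at step 1
Step 2: max=59/18, min=3, spread=5/18
Step 3: max=689/216, min=3, spread=41/216
Step 4: max=20483/6480, min=3, spread=1043/6480
Step 5: max=608753/194400, min=3, spread=25553/194400
Step 6: max=18167459/5832000, min=54079/18000, spread=645863/5832000
Step 7: max=542521691/174960000, min=360971/120000, spread=16225973/174960000
Step 8: max=16223877983/5248800000, min=162701/54000, spread=409340783/5248800000

Answer: 1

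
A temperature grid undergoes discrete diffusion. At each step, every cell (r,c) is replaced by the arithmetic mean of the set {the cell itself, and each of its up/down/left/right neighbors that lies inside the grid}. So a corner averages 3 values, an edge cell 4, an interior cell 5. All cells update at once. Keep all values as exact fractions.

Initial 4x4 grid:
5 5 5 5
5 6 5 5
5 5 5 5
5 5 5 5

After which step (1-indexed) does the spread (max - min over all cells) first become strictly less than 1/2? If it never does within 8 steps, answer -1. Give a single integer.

Step 1: max=21/4, min=5, spread=1/4
  -> spread < 1/2 first at step 1
Step 2: max=261/50, min=5, spread=11/50
Step 3: max=12367/2400, min=5, spread=367/2400
Step 4: max=55571/10800, min=3013/600, spread=1337/10800
Step 5: max=1661669/324000, min=90469/18000, spread=33227/324000
Step 6: max=49814327/9720000, min=544049/108000, spread=849917/9720000
Step 7: max=1491714347/291600000, min=8168533/1620000, spread=21378407/291600000
Step 8: max=44706462371/8748000000, min=2453688343/486000000, spread=540072197/8748000000

Answer: 1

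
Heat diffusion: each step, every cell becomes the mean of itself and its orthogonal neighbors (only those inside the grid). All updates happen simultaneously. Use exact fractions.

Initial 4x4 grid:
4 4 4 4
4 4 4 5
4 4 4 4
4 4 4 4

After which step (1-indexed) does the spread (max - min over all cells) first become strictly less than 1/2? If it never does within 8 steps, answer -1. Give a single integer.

Step 1: max=13/3, min=4, spread=1/3
  -> spread < 1/2 first at step 1
Step 2: max=511/120, min=4, spread=31/120
Step 3: max=4531/1080, min=4, spread=211/1080
Step 4: max=448843/108000, min=4, spread=16843/108000
Step 5: max=4026643/972000, min=36079/9000, spread=130111/972000
Step 6: max=120282367/29160000, min=2167159/540000, spread=3255781/29160000
Step 7: max=3599553691/874800000, min=2171107/540000, spread=82360351/874800000
Step 8: max=107727316891/26244000000, min=391306441/97200000, spread=2074577821/26244000000

Answer: 1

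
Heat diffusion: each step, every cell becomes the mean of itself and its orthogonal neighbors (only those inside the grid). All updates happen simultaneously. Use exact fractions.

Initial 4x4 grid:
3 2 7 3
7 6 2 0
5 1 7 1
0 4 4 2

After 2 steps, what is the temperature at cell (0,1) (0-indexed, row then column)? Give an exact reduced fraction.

Step 1: cell (0,1) = 9/2
Step 2: cell (0,1) = 39/10
Full grid after step 2:
  55/12 39/10 59/15 25/9
  161/40 447/100 16/5 44/15
  161/40 167/50 15/4 7/3
  17/6 141/40 71/24 109/36

Answer: 39/10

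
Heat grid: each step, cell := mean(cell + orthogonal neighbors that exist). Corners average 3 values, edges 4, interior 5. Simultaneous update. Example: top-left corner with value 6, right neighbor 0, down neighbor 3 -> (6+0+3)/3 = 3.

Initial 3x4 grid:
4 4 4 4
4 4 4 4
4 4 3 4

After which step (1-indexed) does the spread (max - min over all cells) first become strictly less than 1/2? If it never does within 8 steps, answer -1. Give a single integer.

Answer: 1

Derivation:
Step 1: max=4, min=11/3, spread=1/3
  -> spread < 1/2 first at step 1
Step 2: max=4, min=449/120, spread=31/120
Step 3: max=4, min=4109/1080, spread=211/1080
Step 4: max=7153/1800, min=415103/108000, spread=14077/108000
Step 5: max=428317/108000, min=3747593/972000, spread=5363/48600
Step 6: max=237131/60000, min=112899191/29160000, spread=93859/1166400
Step 7: max=383463533/97200000, min=6788125519/1749600000, spread=4568723/69984000
Step 8: max=11482381111/2916000000, min=408123564371/104976000000, spread=8387449/167961600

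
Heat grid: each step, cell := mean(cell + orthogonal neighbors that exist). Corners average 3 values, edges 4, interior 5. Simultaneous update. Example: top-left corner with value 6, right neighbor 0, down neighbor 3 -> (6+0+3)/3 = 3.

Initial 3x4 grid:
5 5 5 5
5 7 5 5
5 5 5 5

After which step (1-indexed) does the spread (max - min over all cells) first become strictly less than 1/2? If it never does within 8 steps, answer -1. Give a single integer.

Answer: 2

Derivation:
Step 1: max=11/2, min=5, spread=1/2
Step 2: max=273/50, min=5, spread=23/50
  -> spread < 1/2 first at step 2
Step 3: max=12811/2400, min=1013/200, spread=131/480
Step 4: max=114551/21600, min=18391/3600, spread=841/4320
Step 5: max=45742051/8640000, min=3693373/720000, spread=56863/345600
Step 6: max=410334341/77760000, min=33389543/6480000, spread=386393/3110400
Step 7: max=163913723131/31104000000, min=13380358813/2592000000, spread=26795339/248832000
Step 8: max=9815015714129/1866240000000, min=804686149667/155520000000, spread=254051069/2985984000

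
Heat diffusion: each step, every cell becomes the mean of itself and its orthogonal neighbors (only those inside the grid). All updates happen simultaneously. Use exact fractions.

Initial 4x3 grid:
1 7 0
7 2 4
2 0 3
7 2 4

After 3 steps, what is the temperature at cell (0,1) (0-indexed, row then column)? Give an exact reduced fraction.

Step 1: cell (0,1) = 5/2
Step 2: cell (0,1) = 91/24
Step 3: cell (0,1) = 23053/7200
Full grid after step 3:
  271/72 23053/7200 703/216
  1999/600 10097/3000 10019/3600
  3131/900 17239/6000 3533/1200
  6973/2160 45821/14400 2011/720

Answer: 23053/7200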